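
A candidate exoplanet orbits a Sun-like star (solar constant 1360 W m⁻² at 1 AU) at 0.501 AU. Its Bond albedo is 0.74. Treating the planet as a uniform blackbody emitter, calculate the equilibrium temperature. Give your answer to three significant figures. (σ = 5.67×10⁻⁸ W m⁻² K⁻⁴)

T_eq ≈ 281 K

Flux at 0.501 AU: S = 1360/0.501² = 5420 W m⁻².
Energy balance: absorbed = emitted ⇒ πR²·S(1−A) = 4πR²·σT_eq⁴, so T_eq⁴ = S(1−A)/(4σ).
T_eq = [5420 × 0.26 / (4 × 5.67×10⁻⁸)]^(1/4) = (6.21×10⁹)^(1/4) = 281 K.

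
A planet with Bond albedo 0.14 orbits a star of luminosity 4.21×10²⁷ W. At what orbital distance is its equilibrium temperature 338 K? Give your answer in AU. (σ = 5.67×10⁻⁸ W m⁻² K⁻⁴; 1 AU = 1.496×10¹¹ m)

d ≈ 2.09 AU

From T_eq⁴ = L(1−A)/(16πσd²): d = √[L(1−A)/(16πσT_eq⁴)].
d = √[4.21×10²⁷ × 0.86 / (16π × 5.67×10⁻⁸ × (338)⁴)] = 3.12×10¹¹ m = 2.09 AU.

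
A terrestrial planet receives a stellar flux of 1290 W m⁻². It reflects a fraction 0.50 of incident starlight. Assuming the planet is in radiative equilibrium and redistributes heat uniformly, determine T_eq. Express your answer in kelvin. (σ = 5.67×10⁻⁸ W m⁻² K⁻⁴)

T_eq ≈ 231 K

Energy balance: absorbed = emitted ⇒ πR²·S(1−A) = 4πR²·σT_eq⁴, so T_eq⁴ = S(1−A)/(4σ).
T_eq = [1290 × 0.50 / (4 × 5.67×10⁻⁸)]^(1/4) = (2.84×10⁹)^(1/4) = 231 K.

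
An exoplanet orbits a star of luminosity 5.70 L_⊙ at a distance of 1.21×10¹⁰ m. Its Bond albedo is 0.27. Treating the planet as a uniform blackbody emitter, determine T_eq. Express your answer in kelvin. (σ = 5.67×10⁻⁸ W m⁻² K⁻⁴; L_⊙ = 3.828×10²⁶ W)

L = 5.70 × 3.828×10²⁶ = 2.18×10²⁷ W.
Flux: S = L/(4πd²) = 2.18×10²⁷/(4π×(1.21×10¹⁰)²) = 1.19×10⁶ W m⁻².
Energy balance: absorbed = emitted ⇒ πR²·S(1−A) = 4πR²·σT_eq⁴, so T_eq⁴ = S(1−A)/(4σ).
T_eq = [1.19×10⁶ × 0.73 / (4 × 5.67×10⁻⁸)]^(1/4) = (3.82×10¹²)^(1/4) = 1400 K.

T_eq ≈ 1400 K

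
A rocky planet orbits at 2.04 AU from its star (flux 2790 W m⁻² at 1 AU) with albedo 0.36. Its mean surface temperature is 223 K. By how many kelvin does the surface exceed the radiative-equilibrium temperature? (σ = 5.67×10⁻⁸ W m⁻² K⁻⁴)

S = 2790/2.04² = 670.4 W m⁻².
T_eq = [S(1−A)/(4σ)]^(1/4) = [670.4×0.64/(4×5.67×10⁻⁸)]^(1/4) = 208.6 K.
ΔT = T_surf − T_eq = 223 − 208.6.

ΔT ≈ 14.4 K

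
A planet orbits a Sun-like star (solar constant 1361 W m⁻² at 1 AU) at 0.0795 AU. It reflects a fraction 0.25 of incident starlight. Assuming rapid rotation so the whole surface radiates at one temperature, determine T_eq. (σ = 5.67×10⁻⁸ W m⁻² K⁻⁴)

Flux at 0.0795 AU: S = 1361/0.0795² = 2.15×10⁵ W m⁻².
Energy balance: absorbed = emitted ⇒ πR²·S(1−A) = 4πR²·σT_eq⁴, so T_eq⁴ = S(1−A)/(4σ).
T_eq = [2.15×10⁵ × 0.75 / (4 × 5.67×10⁻⁸)]^(1/4) = (7.12×10¹¹)^(1/4) = 919 K.

T_eq ≈ 919 K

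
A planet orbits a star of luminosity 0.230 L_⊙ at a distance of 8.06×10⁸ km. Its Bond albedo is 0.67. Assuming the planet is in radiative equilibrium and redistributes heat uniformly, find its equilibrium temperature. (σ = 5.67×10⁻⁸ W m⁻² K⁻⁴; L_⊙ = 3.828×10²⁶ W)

d = 8.06×10⁸ km = 8.06×10¹¹ m.
L = 0.230 × 3.828×10²⁶ = 8.80×10²⁵ W.
Flux: S = L/(4πd²) = 8.80×10²⁵/(4π×(8.06×10¹¹)²) = 10.8 W m⁻².
Energy balance: absorbed = emitted ⇒ πR²·S(1−A) = 4πR²·σT_eq⁴, so T_eq⁴ = S(1−A)/(4σ).
T_eq = [10.8 × 0.33 / (4 × 5.67×10⁻⁸)]^(1/4) = (1.57×10⁷)^(1/4) = 62.9 K.

T_eq ≈ 62.9 K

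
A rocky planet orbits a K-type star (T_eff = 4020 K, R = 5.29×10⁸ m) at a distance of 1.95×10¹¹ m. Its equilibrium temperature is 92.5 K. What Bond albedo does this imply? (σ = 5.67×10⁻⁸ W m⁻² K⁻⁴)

L = 4πR_⋆²σT_⋆⁴ = 4π(5.29×10⁸)² × 5.67×10⁻⁸ × (4020)⁴ = 5.21×10²⁵ W.
S = L/(4πd²) = 109 W m⁻².
From T_eq⁴ = S(1−A)/(4σ): 1−A = 4σT_eq⁴/S.
1−A = 4 × 5.67×10⁻⁸ × (92.5)⁴ / 109 = 0.152.

A ≈ 0.85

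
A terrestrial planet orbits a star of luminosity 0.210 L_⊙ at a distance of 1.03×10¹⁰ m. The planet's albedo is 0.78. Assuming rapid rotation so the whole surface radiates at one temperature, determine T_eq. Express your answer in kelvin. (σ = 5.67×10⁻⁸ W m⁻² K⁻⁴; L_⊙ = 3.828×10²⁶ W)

L = 0.210 × 3.828×10²⁶ = 8.04×10²⁵ W.
Flux: S = L/(4πd²) = 8.04×10²⁵/(4π×(1.03×10¹⁰)²) = 6.03×10⁴ W m⁻².
Energy balance: absorbed = emitted ⇒ πR²·S(1−A) = 4πR²·σT_eq⁴, so T_eq⁴ = S(1−A)/(4σ).
T_eq = [6.03×10⁴ × 0.22 / (4 × 5.67×10⁻⁸)]^(1/4) = (5.85×10¹⁰)^(1/4) = 492 K.

T_eq ≈ 492 K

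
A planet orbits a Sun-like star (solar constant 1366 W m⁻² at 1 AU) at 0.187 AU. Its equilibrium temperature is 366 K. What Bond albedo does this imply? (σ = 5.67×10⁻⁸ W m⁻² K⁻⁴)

Flux at 0.187 AU: S = 1366/0.187² = 3.91×10⁴ W m⁻².
From T_eq⁴ = S(1−A)/(4σ): 1−A = 4σT_eq⁴/S.
1−A = 4 × 5.67×10⁻⁸ × (366)⁴ / 3.91×10⁴ = 0.104.

A ≈ 0.90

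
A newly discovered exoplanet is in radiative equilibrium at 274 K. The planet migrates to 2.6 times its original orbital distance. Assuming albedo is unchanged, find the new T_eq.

T_eq ≈ 170 K

T_eq ∝ L^(1/4) · d^(−1/2).
T′ = 274 / 2.6^(1/2) = 170 K.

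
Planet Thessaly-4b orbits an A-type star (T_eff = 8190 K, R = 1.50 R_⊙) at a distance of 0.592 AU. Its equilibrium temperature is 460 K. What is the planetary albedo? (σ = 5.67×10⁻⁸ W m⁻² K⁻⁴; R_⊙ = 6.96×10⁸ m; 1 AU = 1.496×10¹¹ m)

A ≈ 0.71

R_⋆ = 1.50 × 6.96×10⁸ = 1.04×10⁹ m.
d = 0.592 AU = 8.86×10¹⁰ m.
L = 4πR_⋆²σT_⋆⁴ = 4π(1.04×10⁹)² × 5.67×10⁻⁸ × (8190)⁴ = 3.49×10²⁷ W.
S = L/(4πd²) = 3.54×10⁴ W m⁻².
From T_eq⁴ = S(1−A)/(4σ): 1−A = 4σT_eq⁴/S.
1−A = 4 × 5.67×10⁻⁸ × (460)⁴ / 3.54×10⁴ = 0.286.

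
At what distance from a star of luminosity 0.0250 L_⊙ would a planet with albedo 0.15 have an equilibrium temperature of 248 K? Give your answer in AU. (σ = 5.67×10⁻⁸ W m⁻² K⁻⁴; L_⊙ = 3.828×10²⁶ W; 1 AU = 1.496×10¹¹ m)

L = 0.0250 × 3.828×10²⁶ = 9.57×10²⁴ W.
From T_eq⁴ = L(1−A)/(16πσd²): d = √[L(1−A)/(16πσT_eq⁴)].
d = √[9.57×10²⁴ × 0.85 / (16π × 5.67×10⁻⁸ × (248)⁴)] = 2.75×10¹⁰ m = 0.184 AU.

d ≈ 0.184 AU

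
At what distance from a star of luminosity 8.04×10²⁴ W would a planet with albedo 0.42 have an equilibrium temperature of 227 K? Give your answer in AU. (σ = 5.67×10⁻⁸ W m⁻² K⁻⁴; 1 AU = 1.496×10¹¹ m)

d ≈ 0.166 AU

From T_eq⁴ = L(1−A)/(16πσd²): d = √[L(1−A)/(16πσT_eq⁴)].
d = √[8.04×10²⁴ × 0.58 / (16π × 5.67×10⁻⁸ × (227)⁴)] = 2.48×10¹⁰ m = 0.166 AU.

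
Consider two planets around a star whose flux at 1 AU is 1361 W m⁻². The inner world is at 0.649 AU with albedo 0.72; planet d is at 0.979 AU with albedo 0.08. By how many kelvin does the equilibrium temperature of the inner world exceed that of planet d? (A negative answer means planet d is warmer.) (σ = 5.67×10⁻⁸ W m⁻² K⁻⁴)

T_eq = [S₀(1−A)/(4σd²)]^(1/4), so T ∝ (1−A)^(1/4) / √d.
T₁ = [1361×0.28/(4×5.67×10⁻⁸×0.649²)]^(1/4) = 251.32 K.
T₂ = [1361×0.92/(4×5.67×10⁻⁸×0.979²)]^(1/4) = 275.49 K.

ΔT ≈ -24.2 K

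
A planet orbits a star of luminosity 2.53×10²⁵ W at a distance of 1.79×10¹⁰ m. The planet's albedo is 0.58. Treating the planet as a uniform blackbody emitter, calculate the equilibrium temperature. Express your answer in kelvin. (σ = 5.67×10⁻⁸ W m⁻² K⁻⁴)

T_eq ≈ 328 K

Flux: S = L/(4πd²) = 2.53×10²⁵/(4π×(1.79×10¹⁰)²) = 6280 W m⁻².
Energy balance: absorbed = emitted ⇒ πR²·S(1−A) = 4πR²·σT_eq⁴, so T_eq⁴ = S(1−A)/(4σ).
T_eq = [6280 × 0.42 / (4 × 5.67×10⁻⁸)]^(1/4) = (1.16×10¹⁰)^(1/4) = 328 K.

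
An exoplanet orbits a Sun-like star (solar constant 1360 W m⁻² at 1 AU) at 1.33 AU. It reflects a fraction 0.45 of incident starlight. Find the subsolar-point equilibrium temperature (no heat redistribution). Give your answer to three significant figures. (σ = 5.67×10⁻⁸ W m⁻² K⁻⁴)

T_ss ≈ 294 K

Flux at 1.33 AU: S = 1360/1.33² = 769 W m⁻².
At the subsolar point the surface absorbs S(1−A) and emits σT⁴ per unit area — no factor of 4, since only the local patch is in balance.
T = [769 × 0.55 / 5.67×10⁻⁸]^(1/4) = (7.46×10⁹)^(1/4) = 294 K.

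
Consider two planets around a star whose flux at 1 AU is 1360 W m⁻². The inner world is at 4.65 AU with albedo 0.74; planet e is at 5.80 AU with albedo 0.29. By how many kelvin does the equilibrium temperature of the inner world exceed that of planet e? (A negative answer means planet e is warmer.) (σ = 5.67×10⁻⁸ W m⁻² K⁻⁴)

ΔT ≈ -13.9 K

T_eq = [S₀(1−A)/(4σd²)]^(1/4), so T ∝ (1−A)^(1/4) / √d.
T₁ = [1360×0.26/(4×5.67×10⁻⁸×4.65²)]^(1/4) = 92.15 K.
T₂ = [1360×0.71/(4×5.67×10⁻⁸×5.80²)]^(1/4) = 106.07 K.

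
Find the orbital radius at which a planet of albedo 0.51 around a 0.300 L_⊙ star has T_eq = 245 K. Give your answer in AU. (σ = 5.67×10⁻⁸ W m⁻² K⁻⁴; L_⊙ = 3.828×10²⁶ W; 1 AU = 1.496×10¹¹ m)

d ≈ 0.495 AU

L = 0.300 × 3.828×10²⁶ = 1.15×10²⁶ W.
From T_eq⁴ = L(1−A)/(16πσd²): d = √[L(1−A)/(16πσT_eq⁴)].
d = √[1.15×10²⁶ × 0.49 / (16π × 5.67×10⁻⁸ × (245)⁴)] = 7.40×10¹⁰ m = 0.495 AU.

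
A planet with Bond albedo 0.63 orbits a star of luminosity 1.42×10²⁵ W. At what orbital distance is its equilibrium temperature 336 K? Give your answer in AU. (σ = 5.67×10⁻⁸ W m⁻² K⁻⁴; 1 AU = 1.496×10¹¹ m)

From T_eq⁴ = L(1−A)/(16πσd²): d = √[L(1−A)/(16πσT_eq⁴)].
d = √[1.42×10²⁵ × 0.37 / (16π × 5.67×10⁻⁸ × (336)⁴)] = 1.20×10¹⁰ m = 0.0804 AU.

d ≈ 0.0804 AU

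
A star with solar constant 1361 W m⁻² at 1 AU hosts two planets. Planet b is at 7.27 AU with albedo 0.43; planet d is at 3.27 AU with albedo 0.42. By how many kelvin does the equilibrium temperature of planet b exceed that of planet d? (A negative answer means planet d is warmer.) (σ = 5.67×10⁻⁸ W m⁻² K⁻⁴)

ΔT ≈ -44.6 K

T_eq = [S₀(1−A)/(4σd²)]^(1/4), so T ∝ (1−A)^(1/4) / √d.
T₁ = [1361×0.57/(4×5.67×10⁻⁸×7.27²)]^(1/4) = 89.69 K.
T₂ = [1361×0.58/(4×5.67×10⁻⁸×3.27²)]^(1/4) = 134.32 K.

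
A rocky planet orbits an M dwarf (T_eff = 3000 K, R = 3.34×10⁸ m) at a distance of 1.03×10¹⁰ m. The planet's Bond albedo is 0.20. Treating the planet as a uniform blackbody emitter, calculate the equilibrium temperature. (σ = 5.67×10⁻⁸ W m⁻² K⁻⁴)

L = 4πR_⋆²σT_⋆⁴ = 4π(3.34×10⁸)² × 5.67×10⁻⁸ × (3000)⁴ = 6.44×10²⁴ W.
S = L/(4πd²) = 4830 W m⁻².
Energy balance: absorbed = emitted ⇒ πR²·S(1−A) = 4πR²·σT_eq⁴, so T_eq⁴ = S(1−A)/(4σ).
T_eq = [4830 × 0.80 / (4 × 5.67×10⁻⁸)]^(1/4) = (1.70×10¹⁰)^(1/4) = 361 K.

T_eq ≈ 361 K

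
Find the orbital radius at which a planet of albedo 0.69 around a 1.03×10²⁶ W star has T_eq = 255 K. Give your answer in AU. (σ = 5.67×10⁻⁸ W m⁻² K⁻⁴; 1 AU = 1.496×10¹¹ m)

d ≈ 0.344 AU

From T_eq⁴ = L(1−A)/(16πσd²): d = √[L(1−A)/(16πσT_eq⁴)].
d = √[1.03×10²⁶ × 0.31 / (16π × 5.67×10⁻⁸ × (255)⁴)] = 5.15×10¹⁰ m = 0.344 AU.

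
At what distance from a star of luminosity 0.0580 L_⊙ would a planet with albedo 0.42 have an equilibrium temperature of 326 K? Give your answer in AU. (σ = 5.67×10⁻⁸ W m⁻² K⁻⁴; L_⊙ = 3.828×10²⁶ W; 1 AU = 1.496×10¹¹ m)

d ≈ 0.134 AU

L = 0.0580 × 3.828×10²⁶ = 2.22×10²⁵ W.
From T_eq⁴ = L(1−A)/(16πσd²): d = √[L(1−A)/(16πσT_eq⁴)].
d = √[2.22×10²⁵ × 0.58 / (16π × 5.67×10⁻⁸ × (326)⁴)] = 2.00×10¹⁰ m = 0.134 AU.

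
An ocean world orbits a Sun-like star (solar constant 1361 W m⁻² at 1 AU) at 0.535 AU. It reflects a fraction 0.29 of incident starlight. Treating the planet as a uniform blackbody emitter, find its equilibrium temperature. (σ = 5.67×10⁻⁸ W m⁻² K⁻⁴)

Flux at 0.535 AU: S = 1361/0.535² = 4760 W m⁻².
Energy balance: absorbed = emitted ⇒ πR²·S(1−A) = 4πR²·σT_eq⁴, so T_eq⁴ = S(1−A)/(4σ).
T_eq = [4760 × 0.71 / (4 × 5.67×10⁻⁸)]^(1/4) = (1.49×10¹⁰)^(1/4) = 349 K.

T_eq ≈ 349 K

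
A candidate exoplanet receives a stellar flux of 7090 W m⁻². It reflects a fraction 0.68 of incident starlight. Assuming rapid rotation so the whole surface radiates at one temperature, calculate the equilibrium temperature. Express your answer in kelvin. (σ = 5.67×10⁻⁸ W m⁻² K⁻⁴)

T_eq ≈ 316 K

Energy balance: absorbed = emitted ⇒ πR²·S(1−A) = 4πR²·σT_eq⁴, so T_eq⁴ = S(1−A)/(4σ).
T_eq = [7090 × 0.32 / (4 × 5.67×10⁻⁸)]^(1/4) = (1.00×10¹⁰)^(1/4) = 316 K.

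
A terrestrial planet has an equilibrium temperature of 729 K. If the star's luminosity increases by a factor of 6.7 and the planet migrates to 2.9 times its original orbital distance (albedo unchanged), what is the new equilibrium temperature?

T_eq ≈ 689 K

T_eq ∝ L^(1/4) · d^(−1/2).
T′ = 729 × 6.7^(1/4) / 2.9^(1/2) = 689 K.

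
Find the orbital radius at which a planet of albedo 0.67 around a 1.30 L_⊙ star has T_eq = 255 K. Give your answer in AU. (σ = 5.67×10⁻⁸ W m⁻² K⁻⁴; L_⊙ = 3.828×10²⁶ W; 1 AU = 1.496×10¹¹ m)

L = 1.30 × 3.828×10²⁶ = 4.98×10²⁶ W.
From T_eq⁴ = L(1−A)/(16πσd²): d = √[L(1−A)/(16πσT_eq⁴)].
d = √[4.98×10²⁶ × 0.33 / (16π × 5.67×10⁻⁸ × (255)⁴)] = 1.17×10¹¹ m = 0.780 AU.

d ≈ 0.780 AU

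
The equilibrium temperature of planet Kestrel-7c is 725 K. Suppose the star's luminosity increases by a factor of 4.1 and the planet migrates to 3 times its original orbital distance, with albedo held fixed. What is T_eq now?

T_eq ≈ 596 K

T_eq ∝ L^(1/4) · d^(−1/2).
T′ = 725 × 4.1^(1/4) / 3^(1/2) = 596 K.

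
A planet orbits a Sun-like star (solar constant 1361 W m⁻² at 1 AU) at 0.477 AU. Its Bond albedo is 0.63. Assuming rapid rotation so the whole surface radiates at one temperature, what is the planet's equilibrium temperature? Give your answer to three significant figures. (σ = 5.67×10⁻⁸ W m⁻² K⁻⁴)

Flux at 0.477 AU: S = 1361/0.477² = 5980 W m⁻².
Energy balance: absorbed = emitted ⇒ πR²·S(1−A) = 4πR²·σT_eq⁴, so T_eq⁴ = S(1−A)/(4σ).
T_eq = [5980 × 0.37 / (4 × 5.67×10⁻⁸)]^(1/4) = (9.76×10⁹)^(1/4) = 314 K.

T_eq ≈ 314 K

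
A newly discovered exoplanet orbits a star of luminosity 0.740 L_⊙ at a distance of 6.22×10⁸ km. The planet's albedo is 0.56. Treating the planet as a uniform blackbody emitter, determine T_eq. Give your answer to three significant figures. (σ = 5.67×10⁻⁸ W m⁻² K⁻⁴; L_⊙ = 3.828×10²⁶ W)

d = 6.22×10⁸ km = 6.22×10¹¹ m.
L = 0.740 × 3.828×10²⁶ = 2.83×10²⁶ W.
Flux: S = L/(4πd²) = 2.83×10²⁶/(4π×(6.22×10¹¹)²) = 58.3 W m⁻².
Energy balance: absorbed = emitted ⇒ πR²·S(1−A) = 4πR²·σT_eq⁴, so T_eq⁴ = S(1−A)/(4σ).
T_eq = [58.3 × 0.44 / (4 × 5.67×10⁻⁸)]^(1/4) = (1.13×10⁸)^(1/4) = 103 K.

T_eq ≈ 103 K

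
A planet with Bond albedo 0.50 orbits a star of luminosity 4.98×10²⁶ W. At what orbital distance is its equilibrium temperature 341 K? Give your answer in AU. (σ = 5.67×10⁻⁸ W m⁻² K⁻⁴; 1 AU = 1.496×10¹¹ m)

d ≈ 0.537 AU

From T_eq⁴ = L(1−A)/(16πσd²): d = √[L(1−A)/(16πσT_eq⁴)].
d = √[4.98×10²⁶ × 0.50 / (16π × 5.67×10⁻⁸ × (341)⁴)] = 8.04×10¹⁰ m = 0.537 AU.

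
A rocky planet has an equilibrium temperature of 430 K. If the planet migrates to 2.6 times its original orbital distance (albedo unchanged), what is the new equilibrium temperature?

T_eq ∝ L^(1/4) · d^(−1/2).
T′ = 430 / 2.6^(1/2) = 267 K.

T_eq ≈ 267 K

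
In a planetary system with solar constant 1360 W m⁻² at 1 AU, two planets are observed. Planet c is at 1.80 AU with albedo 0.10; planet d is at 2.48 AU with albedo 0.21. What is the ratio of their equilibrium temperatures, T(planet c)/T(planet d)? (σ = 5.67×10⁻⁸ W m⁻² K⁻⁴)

T_eq = [S₀(1−A)/(4σd²)]^(1/4), so T ∝ (1−A)^(1/4) / √d.
T₁ = [1360×0.90/(4×5.67×10⁻⁸×1.80²)]^(1/4) = 202.02 K.
T₂ = [1360×0.79/(4×5.67×10⁻⁸×2.48²)]^(1/4) = 166.59 K.

T₁/T₂ ≈ 1.213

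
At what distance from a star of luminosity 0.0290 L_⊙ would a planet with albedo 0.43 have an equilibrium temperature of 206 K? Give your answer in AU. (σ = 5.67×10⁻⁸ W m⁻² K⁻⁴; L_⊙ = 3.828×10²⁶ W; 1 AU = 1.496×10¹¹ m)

d ≈ 0.235 AU

L = 0.0290 × 3.828×10²⁶ = 1.11×10²⁵ W.
From T_eq⁴ = L(1−A)/(16πσd²): d = √[L(1−A)/(16πσT_eq⁴)].
d = √[1.11×10²⁵ × 0.57 / (16π × 5.67×10⁻⁸ × (206)⁴)] = 3.51×10¹⁰ m = 0.235 AU.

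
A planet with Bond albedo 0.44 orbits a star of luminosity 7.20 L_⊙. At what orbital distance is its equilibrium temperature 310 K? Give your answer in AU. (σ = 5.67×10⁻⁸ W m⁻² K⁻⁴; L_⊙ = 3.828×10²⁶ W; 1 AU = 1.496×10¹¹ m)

d ≈ 1.62 AU

L = 7.20 × 3.828×10²⁶ = 2.76×10²⁷ W.
From T_eq⁴ = L(1−A)/(16πσd²): d = √[L(1−A)/(16πσT_eq⁴)].
d = √[2.76×10²⁷ × 0.56 / (16π × 5.67×10⁻⁸ × (310)⁴)] = 2.42×10¹¹ m = 1.62 AU.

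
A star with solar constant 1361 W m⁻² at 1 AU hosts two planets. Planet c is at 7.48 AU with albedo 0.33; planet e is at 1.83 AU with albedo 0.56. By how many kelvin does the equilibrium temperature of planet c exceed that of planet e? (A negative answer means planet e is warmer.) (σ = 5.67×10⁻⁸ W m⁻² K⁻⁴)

T_eq = [S₀(1−A)/(4σd²)]^(1/4), so T ∝ (1−A)^(1/4) / √d.
T₁ = [1361×0.67/(4×5.67×10⁻⁸×7.48²)]^(1/4) = 92.07 K.
T₂ = [1361×0.44/(4×5.67×10⁻⁸×1.83²)]^(1/4) = 167.57 K.

ΔT ≈ -75.5 K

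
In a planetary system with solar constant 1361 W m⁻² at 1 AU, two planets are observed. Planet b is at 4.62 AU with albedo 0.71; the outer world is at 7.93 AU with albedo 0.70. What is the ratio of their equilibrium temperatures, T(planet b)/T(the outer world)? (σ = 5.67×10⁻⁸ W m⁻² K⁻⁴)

T_eq = [S₀(1−A)/(4σd²)]^(1/4), so T ∝ (1−A)^(1/4) / √d.
T₁ = [1361×0.29/(4×5.67×10⁻⁸×4.62²)]^(1/4) = 95.02 K.
T₂ = [1361×0.30/(4×5.67×10⁻⁸×7.93²)]^(1/4) = 73.15 K.

T₁/T₂ ≈ 1.299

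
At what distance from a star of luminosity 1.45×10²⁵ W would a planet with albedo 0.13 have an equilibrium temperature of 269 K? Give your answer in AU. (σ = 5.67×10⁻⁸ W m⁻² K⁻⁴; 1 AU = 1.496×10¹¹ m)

d ≈ 0.194 AU

From T_eq⁴ = L(1−A)/(16πσd²): d = √[L(1−A)/(16πσT_eq⁴)].
d = √[1.45×10²⁵ × 0.87 / (16π × 5.67×10⁻⁸ × (269)⁴)] = 2.91×10¹⁰ m = 0.194 AU.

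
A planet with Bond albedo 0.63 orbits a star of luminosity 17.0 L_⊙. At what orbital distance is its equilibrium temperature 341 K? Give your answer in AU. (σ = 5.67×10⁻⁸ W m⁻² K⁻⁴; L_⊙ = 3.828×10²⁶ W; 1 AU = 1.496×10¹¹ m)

L = 17.0 × 3.828×10²⁶ = 6.51×10²⁷ W.
From T_eq⁴ = L(1−A)/(16πσd²): d = √[L(1−A)/(16πσT_eq⁴)].
d = √[6.51×10²⁷ × 0.37 / (16π × 5.67×10⁻⁸ × (341)⁴)] = 2.50×10¹¹ m = 1.67 AU.

d ≈ 1.67 AU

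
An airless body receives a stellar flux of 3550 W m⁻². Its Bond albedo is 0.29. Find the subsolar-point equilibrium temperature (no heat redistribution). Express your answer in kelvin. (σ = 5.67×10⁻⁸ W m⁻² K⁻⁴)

At the subsolar point the surface absorbs S(1−A) and emits σT⁴ per unit area — no factor of 4, since only the local patch is in balance.
T = [3550 × 0.71 / 5.67×10⁻⁸]^(1/4) = (4.45×10¹⁰)^(1/4) = 459 K.

T_ss ≈ 459 K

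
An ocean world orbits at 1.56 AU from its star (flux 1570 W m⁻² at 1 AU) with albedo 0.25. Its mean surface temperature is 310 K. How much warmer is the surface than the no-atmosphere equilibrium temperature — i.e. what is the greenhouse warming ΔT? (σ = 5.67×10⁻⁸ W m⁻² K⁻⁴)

S = 1570/1.56² = 645.1 W m⁻².
T_eq = [S(1−A)/(4σ)]^(1/4) = [645.1×0.75/(4×5.67×10⁻⁸)]^(1/4) = 214.9 K.
ΔT = T_surf − T_eq = 310 − 214.9.

ΔT ≈ 95.1 K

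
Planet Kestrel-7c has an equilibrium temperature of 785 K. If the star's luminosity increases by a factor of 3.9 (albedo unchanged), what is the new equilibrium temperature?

T_eq ≈ 1100 K

T_eq ∝ L^(1/4) · d^(−1/2).
T′ = 785 × 3.9^(1/4) = 1100 K.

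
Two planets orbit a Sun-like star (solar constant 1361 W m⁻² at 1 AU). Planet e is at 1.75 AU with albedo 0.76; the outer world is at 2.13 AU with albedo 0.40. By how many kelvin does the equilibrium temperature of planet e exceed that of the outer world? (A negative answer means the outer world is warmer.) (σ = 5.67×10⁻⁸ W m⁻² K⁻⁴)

T_eq = [S₀(1−A)/(4σd²)]^(1/4), so T ∝ (1−A)^(1/4) / √d.
T₁ = [1361×0.24/(4×5.67×10⁻⁸×1.75²)]^(1/4) = 147.26 K.
T₂ = [1361×0.60/(4×5.67×10⁻⁸×2.13²)]^(1/4) = 167.84 K.

ΔT ≈ -20.6 K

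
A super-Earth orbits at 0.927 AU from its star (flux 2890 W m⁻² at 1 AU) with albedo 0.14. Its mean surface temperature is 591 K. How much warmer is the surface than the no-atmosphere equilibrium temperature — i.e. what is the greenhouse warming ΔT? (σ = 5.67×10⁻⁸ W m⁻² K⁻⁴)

S = 2890/0.927² = 3363 W m⁻².
T_eq = [S(1−A)/(4σ)]^(1/4) = [3363×0.86/(4×5.67×10⁻⁸)]^(1/4) = 336.0 K.
ΔT = T_surf − T_eq = 591 − 336.0.

ΔT ≈ 255.0 K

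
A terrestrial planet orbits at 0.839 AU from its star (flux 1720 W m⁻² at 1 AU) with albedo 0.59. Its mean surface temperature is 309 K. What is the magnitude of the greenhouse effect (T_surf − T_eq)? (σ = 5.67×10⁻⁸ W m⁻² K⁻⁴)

S = 1720/0.839² = 2443 W m⁻².
T_eq = [S(1−A)/(4σ)]^(1/4) = [2443×0.41/(4×5.67×10⁻⁸)]^(1/4) = 257.8 K.
ΔT = T_surf − T_eq = 309 − 257.8.

ΔT ≈ 51.2 K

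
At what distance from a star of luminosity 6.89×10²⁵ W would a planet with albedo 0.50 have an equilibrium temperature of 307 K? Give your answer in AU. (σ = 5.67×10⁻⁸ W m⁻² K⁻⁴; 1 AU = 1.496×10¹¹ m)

From T_eq⁴ = L(1−A)/(16πσd²): d = √[L(1−A)/(16πσT_eq⁴)].
d = √[6.89×10²⁵ × 0.50 / (16π × 5.67×10⁻⁸ × (307)⁴)] = 3.69×10¹⁰ m = 0.247 AU.

d ≈ 0.247 AU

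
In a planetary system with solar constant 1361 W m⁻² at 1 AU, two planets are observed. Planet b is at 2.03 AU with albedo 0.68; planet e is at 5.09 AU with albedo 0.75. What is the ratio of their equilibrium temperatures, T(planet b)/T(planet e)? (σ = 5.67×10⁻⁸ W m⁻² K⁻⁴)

T_eq = [S₀(1−A)/(4σd²)]^(1/4), so T ∝ (1−A)^(1/4) / √d.
T₁ = [1361×0.32/(4×5.67×10⁻⁸×2.03²)]^(1/4) = 146.92 K.
T₂ = [1361×0.25/(4×5.67×10⁻⁸×5.09²)]^(1/4) = 87.23 K.

T₁/T₂ ≈ 1.684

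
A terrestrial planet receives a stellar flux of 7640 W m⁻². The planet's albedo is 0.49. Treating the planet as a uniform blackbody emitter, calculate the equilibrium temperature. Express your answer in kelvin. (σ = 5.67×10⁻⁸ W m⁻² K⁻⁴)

Energy balance: absorbed = emitted ⇒ πR²·S(1−A) = 4πR²·σT_eq⁴, so T_eq⁴ = S(1−A)/(4σ).
T_eq = [7640 × 0.51 / (4 × 5.67×10⁻⁸)]^(1/4) = (1.72×10¹⁰)^(1/4) = 362 K.

T_eq ≈ 362 K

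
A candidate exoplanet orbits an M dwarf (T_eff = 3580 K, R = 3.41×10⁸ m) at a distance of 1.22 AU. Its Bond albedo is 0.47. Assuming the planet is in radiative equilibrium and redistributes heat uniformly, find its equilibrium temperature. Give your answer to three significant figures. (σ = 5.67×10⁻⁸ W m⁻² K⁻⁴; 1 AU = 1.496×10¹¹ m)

d = 1.22 AU = 1.83×10¹¹ m.
L = 4πR_⋆²σT_⋆⁴ = 4π(3.41×10⁸)² × 5.67×10⁻⁸ × (3580)⁴ = 1.36×10²⁵ W.
S = L/(4πd²) = 32.5 W m⁻².
Energy balance: absorbed = emitted ⇒ πR²·S(1−A) = 4πR²·σT_eq⁴, so T_eq⁴ = S(1−A)/(4σ).
T_eq = [32.5 × 0.53 / (4 × 5.67×10⁻⁸)]^(1/4) = (7.60×10⁷)^(1/4) = 93.4 K.

T_eq ≈ 93.4 K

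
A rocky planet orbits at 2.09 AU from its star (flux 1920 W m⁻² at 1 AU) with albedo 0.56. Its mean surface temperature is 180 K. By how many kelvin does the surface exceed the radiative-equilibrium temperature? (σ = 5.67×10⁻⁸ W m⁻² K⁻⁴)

S = 1920/2.09² = 439.6 W m⁻².
T_eq = [S(1−A)/(4σ)]^(1/4) = [439.6×0.44/(4×5.67×10⁻⁸)]^(1/4) = 170.9 K.
ΔT = T_surf − T_eq = 180 − 170.9.

ΔT ≈ 9.1 K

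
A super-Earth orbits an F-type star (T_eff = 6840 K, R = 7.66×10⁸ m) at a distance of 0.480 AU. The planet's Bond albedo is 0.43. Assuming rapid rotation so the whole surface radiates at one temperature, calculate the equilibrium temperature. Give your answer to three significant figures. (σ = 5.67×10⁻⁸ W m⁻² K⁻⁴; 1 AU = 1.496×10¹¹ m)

T_eq ≈ 434 K

d = 0.480 AU = 7.18×10¹⁰ m.
L = 4πR_⋆²σT_⋆⁴ = 4π(7.66×10⁸)² × 5.67×10⁻⁸ × (6840)⁴ = 9.15×10²⁶ W.
S = L/(4πd²) = 1.41×10⁴ W m⁻².
Energy balance: absorbed = emitted ⇒ πR²·S(1−A) = 4πR²·σT_eq⁴, so T_eq⁴ = S(1−A)/(4σ).
T_eq = [1.41×10⁴ × 0.57 / (4 × 5.67×10⁻⁸)]^(1/4) = (3.55×10¹⁰)^(1/4) = 434 K.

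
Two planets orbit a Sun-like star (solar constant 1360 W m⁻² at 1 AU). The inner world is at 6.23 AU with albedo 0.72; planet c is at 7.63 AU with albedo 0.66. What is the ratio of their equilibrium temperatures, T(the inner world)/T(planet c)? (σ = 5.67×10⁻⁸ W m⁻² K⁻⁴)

T₁/T₂ ≈ 1.054

T_eq = [S₀(1−A)/(4σd²)]^(1/4), so T ∝ (1−A)^(1/4) / √d.
T₁ = [1360×0.28/(4×5.67×10⁻⁸×6.23²)]^(1/4) = 81.10 K.
T₂ = [1360×0.34/(4×5.67×10⁻⁸×7.63²)]^(1/4) = 76.93 K.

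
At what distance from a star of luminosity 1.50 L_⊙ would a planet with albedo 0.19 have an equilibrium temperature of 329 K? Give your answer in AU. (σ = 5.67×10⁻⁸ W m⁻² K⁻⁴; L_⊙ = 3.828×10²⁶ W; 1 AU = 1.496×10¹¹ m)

d ≈ 0.789 AU

L = 1.50 × 3.828×10²⁶ = 5.74×10²⁶ W.
From T_eq⁴ = L(1−A)/(16πσd²): d = √[L(1−A)/(16πσT_eq⁴)].
d = √[5.74×10²⁶ × 0.81 / (16π × 5.67×10⁻⁸ × (329)⁴)] = 1.18×10¹¹ m = 0.789 AU.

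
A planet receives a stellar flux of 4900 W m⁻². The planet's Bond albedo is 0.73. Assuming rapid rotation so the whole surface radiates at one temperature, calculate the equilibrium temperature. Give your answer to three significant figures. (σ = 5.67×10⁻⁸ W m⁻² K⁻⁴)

Energy balance: absorbed = emitted ⇒ πR²·S(1−A) = 4πR²·σT_eq⁴, so T_eq⁴ = S(1−A)/(4σ).
T_eq = [4900 × 0.27 / (4 × 5.67×10⁻⁸)]^(1/4) = (5.83×10⁹)^(1/4) = 276 K.

T_eq ≈ 276 K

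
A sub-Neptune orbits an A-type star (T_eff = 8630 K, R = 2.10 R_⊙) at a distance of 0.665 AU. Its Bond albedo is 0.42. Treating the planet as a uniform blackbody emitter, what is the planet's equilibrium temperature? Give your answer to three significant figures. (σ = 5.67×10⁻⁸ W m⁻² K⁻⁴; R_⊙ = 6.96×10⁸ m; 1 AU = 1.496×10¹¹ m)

R_⋆ = 2.10 × 6.96×10⁸ = 1.46×10⁹ m.
d = 0.665 AU = 9.95×10¹⁰ m.
L = 4πR_⋆²σT_⋆⁴ = 4π(1.46×10⁹)² × 5.67×10⁻⁸ × (8630)⁴ = 8.44×10²⁷ W.
S = L/(4πd²) = 6.79×10⁴ W m⁻².
Energy balance: absorbed = emitted ⇒ πR²·S(1−A) = 4πR²·σT_eq⁴, so T_eq⁴ = S(1−A)/(4σ).
T_eq = [6.79×10⁴ × 0.58 / (4 × 5.67×10⁻⁸)]^(1/4) = (1.74×10¹¹)^(1/4) = 645 K.

T_eq ≈ 645 K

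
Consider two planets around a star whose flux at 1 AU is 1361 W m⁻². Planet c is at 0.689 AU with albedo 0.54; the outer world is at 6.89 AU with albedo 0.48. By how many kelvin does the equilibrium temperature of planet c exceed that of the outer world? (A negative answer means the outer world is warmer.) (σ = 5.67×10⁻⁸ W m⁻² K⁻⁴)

ΔT ≈ 186.1 K

T_eq = [S₀(1−A)/(4σd²)]^(1/4), so T ∝ (1−A)^(1/4) / √d.
T₁ = [1361×0.46/(4×5.67×10⁻⁸×0.689²)]^(1/4) = 276.14 K.
T₂ = [1361×0.52/(4×5.67×10⁻⁸×6.89²)]^(1/4) = 90.04 K.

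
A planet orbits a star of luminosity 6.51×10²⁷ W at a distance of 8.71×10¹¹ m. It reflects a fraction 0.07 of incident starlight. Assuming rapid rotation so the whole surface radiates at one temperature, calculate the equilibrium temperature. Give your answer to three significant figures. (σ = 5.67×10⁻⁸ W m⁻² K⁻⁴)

Flux: S = L/(4πd²) = 6.51×10²⁷/(4π×(8.71×10¹¹)²) = 683 W m⁻².
Energy balance: absorbed = emitted ⇒ πR²·S(1−A) = 4πR²·σT_eq⁴, so T_eq⁴ = S(1−A)/(4σ).
T_eq = [683 × 0.93 / (4 × 5.67×10⁻⁸)]^(1/4) = (2.80×10⁹)^(1/4) = 230 K.

T_eq ≈ 230 K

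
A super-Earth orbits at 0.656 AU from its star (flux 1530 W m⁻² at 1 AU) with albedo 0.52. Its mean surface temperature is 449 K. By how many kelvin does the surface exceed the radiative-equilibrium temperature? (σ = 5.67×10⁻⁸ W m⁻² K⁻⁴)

S = 1530/0.656² = 3555 W m⁻².
T_eq = [S(1−A)/(4σ)]^(1/4) = [3555×0.48/(4×5.67×10⁻⁸)]^(1/4) = 294.5 K.
ΔT = T_surf − T_eq = 449 − 294.5.

ΔT ≈ 154.5 K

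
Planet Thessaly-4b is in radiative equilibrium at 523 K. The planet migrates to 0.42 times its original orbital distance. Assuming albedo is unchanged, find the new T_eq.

T_eq ≈ 807 K

T_eq ∝ L^(1/4) · d^(−1/2).
T′ = 523 / 0.42^(1/2) = 807 K.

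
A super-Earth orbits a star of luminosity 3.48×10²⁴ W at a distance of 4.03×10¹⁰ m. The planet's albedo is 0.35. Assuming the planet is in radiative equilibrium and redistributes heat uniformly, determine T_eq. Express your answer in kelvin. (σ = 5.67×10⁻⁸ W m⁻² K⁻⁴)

Flux: S = L/(4πd²) = 3.48×10²⁴/(4π×(4.03×10¹⁰)²) = 171 W m⁻².
Energy balance: absorbed = emitted ⇒ πR²·S(1−A) = 4πR²·σT_eq⁴, so T_eq⁴ = S(1−A)/(4σ).
T_eq = [171 × 0.65 / (4 × 5.67×10⁻⁸)]^(1/4) = (4.89×10⁸)^(1/4) = 149 K.

T_eq ≈ 149 K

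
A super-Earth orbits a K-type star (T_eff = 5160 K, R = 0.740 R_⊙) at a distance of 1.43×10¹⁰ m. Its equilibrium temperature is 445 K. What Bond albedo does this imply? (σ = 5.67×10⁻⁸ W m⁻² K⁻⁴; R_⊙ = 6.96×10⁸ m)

R_⋆ = 0.740 × 6.96×10⁸ = 5.15×10⁸ m.
L = 4πR_⋆²σT_⋆⁴ = 4π(5.15×10⁸)² × 5.67×10⁻⁸ × (5160)⁴ = 1.34×10²⁶ W.
S = L/(4πd²) = 5.21×10⁴ W m⁻².
From T_eq⁴ = S(1−A)/(4σ): 1−A = 4σT_eq⁴/S.
1−A = 4 × 5.67×10⁻⁸ × (445)⁴ / 5.21×10⁴ = 0.171.

A ≈ 0.83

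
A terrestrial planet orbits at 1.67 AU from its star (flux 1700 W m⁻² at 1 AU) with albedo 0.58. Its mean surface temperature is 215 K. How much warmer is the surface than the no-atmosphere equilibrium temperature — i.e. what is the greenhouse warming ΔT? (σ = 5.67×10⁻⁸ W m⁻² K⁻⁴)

S = 1700/1.67² = 609.6 W m⁻².
T_eq = [S(1−A)/(4σ)]^(1/4) = [609.6×0.42/(4×5.67×10⁻⁸)]^(1/4) = 183.3 K.
ΔT = T_surf − T_eq = 215 − 183.3.

ΔT ≈ 31.7 K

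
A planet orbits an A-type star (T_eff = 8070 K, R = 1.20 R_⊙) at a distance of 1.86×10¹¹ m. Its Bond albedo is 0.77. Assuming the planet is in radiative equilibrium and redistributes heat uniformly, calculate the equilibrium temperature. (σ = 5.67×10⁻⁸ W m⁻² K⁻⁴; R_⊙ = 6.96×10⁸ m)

T_eq ≈ 265 K

R_⋆ = 1.20 × 6.96×10⁸ = 8.35×10⁸ m.
L = 4πR_⋆²σT_⋆⁴ = 4π(8.35×10⁸)² × 5.67×10⁻⁸ × (8070)⁴ = 2.11×10²⁷ W.
S = L/(4πd²) = 4850 W m⁻².
Energy balance: absorbed = emitted ⇒ πR²·S(1−A) = 4πR²·σT_eq⁴, so T_eq⁴ = S(1−A)/(4σ).
T_eq = [4850 × 0.23 / (4 × 5.67×10⁻⁸)]^(1/4) = (4.92×10⁹)^(1/4) = 265 K.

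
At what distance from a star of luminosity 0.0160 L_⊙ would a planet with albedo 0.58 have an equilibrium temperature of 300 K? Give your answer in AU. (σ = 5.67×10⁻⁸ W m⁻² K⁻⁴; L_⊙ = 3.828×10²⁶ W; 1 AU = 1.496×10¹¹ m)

L = 0.0160 × 3.828×10²⁶ = 6.12×10²⁴ W.
From T_eq⁴ = L(1−A)/(16πσd²): d = √[L(1−A)/(16πσT_eq⁴)].
d = √[6.12×10²⁴ × 0.42 / (16π × 5.67×10⁻⁸ × (300)⁴)] = 1.06×10¹⁰ m = 0.0706 AU.

d ≈ 0.0706 AU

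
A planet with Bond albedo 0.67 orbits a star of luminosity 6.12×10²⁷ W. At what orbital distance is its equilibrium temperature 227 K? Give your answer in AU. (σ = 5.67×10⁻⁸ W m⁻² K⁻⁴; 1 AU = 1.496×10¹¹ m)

d ≈ 3.45 AU

From T_eq⁴ = L(1−A)/(16πσd²): d = √[L(1−A)/(16πσT_eq⁴)].
d = √[6.12×10²⁷ × 0.33 / (16π × 5.67×10⁻⁸ × (227)⁴)] = 5.17×10¹¹ m = 3.45 AU.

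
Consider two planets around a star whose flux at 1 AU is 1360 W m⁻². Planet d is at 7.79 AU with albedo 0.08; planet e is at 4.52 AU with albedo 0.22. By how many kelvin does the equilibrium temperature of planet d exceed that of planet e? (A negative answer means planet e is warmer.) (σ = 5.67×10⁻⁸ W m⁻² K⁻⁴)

T_eq = [S₀(1−A)/(4σd²)]^(1/4), so T ∝ (1−A)^(1/4) / √d.
T₁ = [1360×0.92/(4×5.67×10⁻⁸×7.79²)]^(1/4) = 97.65 K.
T₂ = [1360×0.78/(4×5.67×10⁻⁸×4.52²)]^(1/4) = 123.01 K.

ΔT ≈ -25.4 K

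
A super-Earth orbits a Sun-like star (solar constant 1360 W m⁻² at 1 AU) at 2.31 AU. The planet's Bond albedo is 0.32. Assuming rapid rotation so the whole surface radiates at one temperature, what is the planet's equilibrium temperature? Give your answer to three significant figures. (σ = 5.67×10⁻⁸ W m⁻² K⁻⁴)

Flux at 2.31 AU: S = 1360/2.31² = 255 W m⁻².
Energy balance: absorbed = emitted ⇒ πR²·S(1−A) = 4πR²·σT_eq⁴, so T_eq⁴ = S(1−A)/(4σ).
T_eq = [255 × 0.68 / (4 × 5.67×10⁻⁸)]^(1/4) = (7.64×10⁸)^(1/4) = 166 K.

T_eq ≈ 166 K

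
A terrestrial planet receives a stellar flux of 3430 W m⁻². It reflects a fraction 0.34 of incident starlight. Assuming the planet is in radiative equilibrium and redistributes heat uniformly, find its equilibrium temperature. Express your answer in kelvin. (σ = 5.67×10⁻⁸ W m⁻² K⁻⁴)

T_eq ≈ 316 K

Energy balance: absorbed = emitted ⇒ πR²·S(1−A) = 4πR²·σT_eq⁴, so T_eq⁴ = S(1−A)/(4σ).
T_eq = [3430 × 0.66 / (4 × 5.67×10⁻⁸)]^(1/4) = (9.98×10⁹)^(1/4) = 316 K.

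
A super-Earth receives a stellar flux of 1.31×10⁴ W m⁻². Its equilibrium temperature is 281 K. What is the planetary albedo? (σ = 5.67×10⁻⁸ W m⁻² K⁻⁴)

A ≈ 0.89

From T_eq⁴ = S(1−A)/(4σ): 1−A = 4σT_eq⁴/S.
1−A = 4 × 5.67×10⁻⁸ × (281)⁴ / 1.31×10⁴ = 0.108.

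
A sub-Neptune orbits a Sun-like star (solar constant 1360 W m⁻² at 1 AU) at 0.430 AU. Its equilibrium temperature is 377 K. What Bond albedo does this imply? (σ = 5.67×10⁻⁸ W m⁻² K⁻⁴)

Flux at 0.430 AU: S = 1360/0.430² = 7360 W m⁻².
From T_eq⁴ = S(1−A)/(4σ): 1−A = 4σT_eq⁴/S.
1−A = 4 × 5.67×10⁻⁸ × (377)⁴ / 7360 = 0.623.

A ≈ 0.38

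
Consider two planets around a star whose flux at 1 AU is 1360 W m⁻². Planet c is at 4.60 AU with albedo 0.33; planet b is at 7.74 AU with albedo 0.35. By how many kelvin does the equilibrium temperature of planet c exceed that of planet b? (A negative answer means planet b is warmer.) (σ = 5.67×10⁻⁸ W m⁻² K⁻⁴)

T_eq = [S₀(1−A)/(4σd²)]^(1/4), so T ∝ (1−A)^(1/4) / √d.
T₁ = [1360×0.67/(4×5.67×10⁻⁸×4.60²)]^(1/4) = 117.39 K.
T₂ = [1360×0.65/(4×5.67×10⁻⁸×7.74²)]^(1/4) = 89.81 K.

ΔT ≈ 27.6 K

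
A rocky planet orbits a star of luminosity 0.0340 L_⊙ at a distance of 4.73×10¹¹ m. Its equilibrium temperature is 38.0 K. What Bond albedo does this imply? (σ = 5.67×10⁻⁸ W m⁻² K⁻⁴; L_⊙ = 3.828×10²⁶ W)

L = 0.0340 × 3.828×10²⁶ = 1.30×10²⁵ W.
Flux: S = L/(4πd²) = 1.30×10²⁵/(4π×(4.73×10¹¹)²) = 4.63 W m⁻².
From T_eq⁴ = S(1−A)/(4σ): 1−A = 4σT_eq⁴/S.
1−A = 4 × 5.67×10⁻⁸ × (38.0)⁴ / 4.63 = 0.102.

A ≈ 0.90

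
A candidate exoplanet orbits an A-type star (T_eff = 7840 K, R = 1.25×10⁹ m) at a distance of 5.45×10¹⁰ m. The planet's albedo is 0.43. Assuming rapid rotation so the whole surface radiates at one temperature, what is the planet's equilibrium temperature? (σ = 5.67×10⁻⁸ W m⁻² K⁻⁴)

T_eq ≈ 730 K

L = 4πR_⋆²σT_⋆⁴ = 4π(1.25×10⁹)² × 5.67×10⁻⁸ × (7840)⁴ = 4.21×10²⁷ W.
S = L/(4πd²) = 1.13×10⁵ W m⁻².
Energy balance: absorbed = emitted ⇒ πR²·S(1−A) = 4πR²·σT_eq⁴, so T_eq⁴ = S(1−A)/(4σ).
T_eq = [1.13×10⁵ × 0.57 / (4 × 5.67×10⁻⁸)]^(1/4) = (2.83×10¹¹)^(1/4) = 730 K.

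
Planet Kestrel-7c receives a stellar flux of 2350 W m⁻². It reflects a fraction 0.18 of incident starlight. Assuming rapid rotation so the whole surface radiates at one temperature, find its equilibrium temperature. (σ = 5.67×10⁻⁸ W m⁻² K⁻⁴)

T_eq ≈ 304 K

Energy balance: absorbed = emitted ⇒ πR²·S(1−A) = 4πR²·σT_eq⁴, so T_eq⁴ = S(1−A)/(4σ).
T_eq = [2350 × 0.82 / (4 × 5.67×10⁻⁸)]^(1/4) = (8.50×10⁹)^(1/4) = 304 K.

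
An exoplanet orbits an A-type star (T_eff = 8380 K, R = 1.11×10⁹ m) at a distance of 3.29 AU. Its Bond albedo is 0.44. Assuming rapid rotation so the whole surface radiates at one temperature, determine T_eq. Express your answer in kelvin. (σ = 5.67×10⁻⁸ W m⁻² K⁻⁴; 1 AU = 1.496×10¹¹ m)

T_eq ≈ 243 K

d = 3.29 AU = 4.92×10¹¹ m.
L = 4πR_⋆²σT_⋆⁴ = 4π(1.11×10⁹)² × 5.67×10⁻⁸ × (8380)⁴ = 4.33×10²⁷ W.
S = L/(4πd²) = 1420 W m⁻².
Energy balance: absorbed = emitted ⇒ πR²·S(1−A) = 4πR²·σT_eq⁴, so T_eq⁴ = S(1−A)/(4σ).
T_eq = [1420 × 0.56 / (4 × 5.67×10⁻⁸)]^(1/4) = (3.51×10⁹)^(1/4) = 243 K.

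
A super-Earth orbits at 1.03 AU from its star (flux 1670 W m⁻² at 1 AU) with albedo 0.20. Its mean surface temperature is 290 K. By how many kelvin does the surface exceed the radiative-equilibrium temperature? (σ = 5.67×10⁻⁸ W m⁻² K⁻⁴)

S = 1670/1.03² = 1574 W m⁻².
T_eq = [S(1−A)/(4σ)]^(1/4) = [1574×0.80/(4×5.67×10⁻⁸)]^(1/4) = 273.0 K.
ΔT = T_surf − T_eq = 290 − 273.0.

ΔT ≈ 17.0 K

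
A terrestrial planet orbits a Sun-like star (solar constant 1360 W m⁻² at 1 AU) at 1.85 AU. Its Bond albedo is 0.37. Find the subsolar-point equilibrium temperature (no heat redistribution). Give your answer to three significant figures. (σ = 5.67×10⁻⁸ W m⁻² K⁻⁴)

T_ss ≈ 258 K

Flux at 1.85 AU: S = 1360/1.85² = 397 W m⁻².
At the subsolar point the surface absorbs S(1−A) and emits σT⁴ per unit area — no factor of 4, since only the local patch is in balance.
T = [397 × 0.63 / 5.67×10⁻⁸]^(1/4) = (4.42×10⁹)^(1/4) = 258 K.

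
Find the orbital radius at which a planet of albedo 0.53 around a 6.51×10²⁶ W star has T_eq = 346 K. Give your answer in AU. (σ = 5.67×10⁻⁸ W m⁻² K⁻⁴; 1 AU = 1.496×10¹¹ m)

From T_eq⁴ = L(1−A)/(16πσd²): d = √[L(1−A)/(16πσT_eq⁴)].
d = √[6.51×10²⁶ × 0.47 / (16π × 5.67×10⁻⁸ × (346)⁴)] = 8.65×10¹⁰ m = 0.579 AU.

d ≈ 0.579 AU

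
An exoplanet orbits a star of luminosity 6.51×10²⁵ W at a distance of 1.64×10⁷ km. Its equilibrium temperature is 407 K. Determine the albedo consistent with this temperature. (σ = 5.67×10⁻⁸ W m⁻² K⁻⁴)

d = 1.64×10⁷ km = 1.64×10¹⁰ m.
Flux: S = L/(4πd²) = 6.51×10²⁵/(4π×(1.64×10¹⁰)²) = 1.93×10⁴ W m⁻².
From T_eq⁴ = S(1−A)/(4σ): 1−A = 4σT_eq⁴/S.
1−A = 4 × 5.67×10⁻⁸ × (407)⁴ / 1.93×10⁴ = 0.323.

A ≈ 0.68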